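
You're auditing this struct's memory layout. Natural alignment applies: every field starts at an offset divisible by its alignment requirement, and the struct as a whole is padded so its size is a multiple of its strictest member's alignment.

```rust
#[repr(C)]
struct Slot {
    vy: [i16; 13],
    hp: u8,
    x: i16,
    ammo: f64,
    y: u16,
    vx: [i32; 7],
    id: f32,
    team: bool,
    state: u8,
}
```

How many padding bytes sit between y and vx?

2

0..26  vy  (26B, 2-aligned)
26..27  hp  (1B, 1-aligned)
27..28  -- padding (1B)
28..30  x  (2B, 2-aligned)
30..32  -- padding (2B)
32..40  ammo  (8B, 8-aligned)
40..42  y  (2B, 2-aligned)
42..44  -- padding (2B)
44..72  vx  (28B, 4-aligned)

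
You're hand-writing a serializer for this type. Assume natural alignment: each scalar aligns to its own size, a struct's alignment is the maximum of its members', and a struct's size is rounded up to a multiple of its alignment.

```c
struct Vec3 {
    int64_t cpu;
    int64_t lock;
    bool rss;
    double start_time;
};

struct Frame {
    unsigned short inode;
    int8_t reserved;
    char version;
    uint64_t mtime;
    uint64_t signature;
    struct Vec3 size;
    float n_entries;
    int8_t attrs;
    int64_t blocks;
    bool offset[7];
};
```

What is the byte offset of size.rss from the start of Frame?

Vec3: @0: cpu [8B, align 8] → 8; @8: lock [8B, align 8] → 16; @16: rss [1B, align 1] → 17; +7 pad (align 8); @24: start_time [8B, align 8] → 32; size 32, align 8
@0: inode [2B, align 2] → 2
@2: reserved [1B, align 1] → 3
@3: version [1B, align 1] → 4
+4 pad (align 8)
@8: mtime [8B, align 8] → 16
@16: signature [8B, align 8] → 24
@24: size [32B, align 8] → 56
within Vec3: rss at 16
24 + 16 = 40

40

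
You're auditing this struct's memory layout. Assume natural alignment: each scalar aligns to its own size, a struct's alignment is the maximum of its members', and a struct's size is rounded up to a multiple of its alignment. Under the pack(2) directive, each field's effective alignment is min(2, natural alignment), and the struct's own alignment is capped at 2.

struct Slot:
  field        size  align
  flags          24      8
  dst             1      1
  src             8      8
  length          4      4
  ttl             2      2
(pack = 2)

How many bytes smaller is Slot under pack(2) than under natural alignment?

natural layout:
  @0: flags [24B, align 8] → 24
  @24: dst [1B, align 1] → 25
  +7 pad (align 8)
  @32: src [8B, align 8] → 40
  @40: length [4B, align 4] → 44
  @44: ttl [2B, align 2] → 46
  +2 tail pad (align 8)
  size 48, align 8
packed(2) layout:
  @0: flags [24B, align 2] → 24
  @24: dst [1B, align 1] → 25
  +1 pad (align 2)
  @26: src [8B, align 2] → 34
  @34: length [4B, align 2] → 38
  @38: ttl [2B, align 2] → 40
  size 40, align 2
48 − 40 = 8

8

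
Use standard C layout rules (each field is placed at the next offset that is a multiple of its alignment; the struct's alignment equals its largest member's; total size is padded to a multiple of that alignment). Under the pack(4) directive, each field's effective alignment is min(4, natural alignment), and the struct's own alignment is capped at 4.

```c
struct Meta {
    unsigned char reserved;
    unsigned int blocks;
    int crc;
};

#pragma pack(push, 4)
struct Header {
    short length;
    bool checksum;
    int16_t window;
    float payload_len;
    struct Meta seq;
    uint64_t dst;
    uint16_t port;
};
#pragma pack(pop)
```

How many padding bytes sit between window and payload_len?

Meta: @0: reserved [1B, align 1] → 1; +3 pad (align 4); @4: blocks [4B, align 4] → 8; @8: crc [4B, align 4] → 12; size 12, align 4
@0: length [2B, align 2] → 2
@2: checksum [1B, align 1] → 3
+1 pad (align 2)
@4: window [2B, align 2] → 6
+2 pad (align 4)
@8: payload_len [4B, align 4] → 12

2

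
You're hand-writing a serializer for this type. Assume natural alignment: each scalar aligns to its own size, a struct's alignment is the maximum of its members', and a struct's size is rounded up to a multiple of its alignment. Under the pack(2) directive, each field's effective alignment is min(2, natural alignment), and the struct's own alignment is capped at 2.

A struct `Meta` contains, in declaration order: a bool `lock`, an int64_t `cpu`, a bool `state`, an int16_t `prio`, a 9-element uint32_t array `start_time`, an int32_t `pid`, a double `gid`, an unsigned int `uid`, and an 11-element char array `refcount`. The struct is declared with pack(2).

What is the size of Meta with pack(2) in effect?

78

0..1  lock  (1B, 1-aligned)
1..2  -- padding (1B)
2..10  cpu  (8B, 2-aligned)
10..11  state  (1B, 1-aligned)
11..12  -- padding (1B)
12..14  prio  (2B, 2-aligned)
14..50  start_time  (36B, 2-aligned)
50..54  pid  (4B, 2-aligned)
54..62  gid  (8B, 2-aligned)
62..66  uid  (4B, 2-aligned)
66..77  refcount  (11B, 1-aligned)
77..78  -- tail padding (1B)
sizeof = 78, alignof = 2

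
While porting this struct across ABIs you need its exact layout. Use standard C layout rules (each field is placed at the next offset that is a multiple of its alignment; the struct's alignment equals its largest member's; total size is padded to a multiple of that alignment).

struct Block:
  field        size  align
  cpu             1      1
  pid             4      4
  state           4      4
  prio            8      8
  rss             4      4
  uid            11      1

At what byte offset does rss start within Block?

cpu at 0 (size 1, align 1) → ends 1
pad 3 to align 4 for pid
pid at 4 (size 4, align 4) → ends 8
state at 8 (size 4, align 4) → ends 12
pad 4 to align 8 for prio
prio at 16 (size 8, align 8) → ends 24
rss at 24 (size 4, align 4) → ends 28

24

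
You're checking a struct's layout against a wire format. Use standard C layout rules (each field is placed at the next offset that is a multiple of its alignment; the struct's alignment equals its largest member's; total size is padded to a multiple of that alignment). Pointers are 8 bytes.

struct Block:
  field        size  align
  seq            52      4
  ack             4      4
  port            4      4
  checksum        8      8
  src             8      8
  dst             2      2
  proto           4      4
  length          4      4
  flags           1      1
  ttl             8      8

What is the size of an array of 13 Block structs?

@0: seq [52B, align 4] → 52
@52: ack [4B, align 4] → 56
@56: port [4B, align 4] → 60
+4 pad (align 8)
@64: checksum [8B, align 8] → 72
@72: src [8B, align 8] → 80
@80: dst [2B, align 2] → 82
+2 pad (align 4)
@84: proto [4B, align 4] → 88
@88: length [4B, align 4] → 92
@92: flags [1B, align 1] → 93
+3 pad (align 8)
@96: ttl [8B, align 8] → 104
size 104, align 8
array of 13: 13 × 104 = 1352

1352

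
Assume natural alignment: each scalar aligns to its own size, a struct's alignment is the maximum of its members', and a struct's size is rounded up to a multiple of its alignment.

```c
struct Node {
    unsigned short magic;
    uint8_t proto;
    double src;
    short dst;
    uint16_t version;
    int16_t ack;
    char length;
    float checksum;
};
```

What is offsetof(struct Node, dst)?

@0: magic [2B, align 2] → 2
@2: proto [1B, align 1] → 3
+5 pad (align 8)
@8: src [8B, align 8] → 16
@16: dst [2B, align 2] → 18

16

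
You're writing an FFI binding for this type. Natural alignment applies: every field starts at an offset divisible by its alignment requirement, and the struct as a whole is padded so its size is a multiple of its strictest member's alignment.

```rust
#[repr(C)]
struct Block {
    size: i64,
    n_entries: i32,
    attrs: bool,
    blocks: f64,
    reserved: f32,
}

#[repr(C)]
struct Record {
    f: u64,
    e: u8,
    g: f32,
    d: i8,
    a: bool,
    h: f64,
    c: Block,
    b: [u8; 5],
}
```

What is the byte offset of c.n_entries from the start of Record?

40

Block: @0: size [8B, align 8] → 8; @8: n_entries [4B, align 4] → 12; @12: attrs [1B, align 1] → 13; +3 pad (align 8); @16: blocks [8B, align 8] → 24; @24: reserved [4B, align 4] → 28; +4 tail pad (align 8); size 32, align 8
@0: f [8B, align 8] → 8
@8: e [1B, align 1] → 9
+3 pad (align 4)
@12: g [4B, align 4] → 16
@16: d [1B, align 1] → 17
@17: a [1B, align 1] → 18
+6 pad (align 8)
@24: h [8B, align 8] → 32
@32: c [32B, align 8] → 64
within Block: n_entries at 8
32 + 8 = 40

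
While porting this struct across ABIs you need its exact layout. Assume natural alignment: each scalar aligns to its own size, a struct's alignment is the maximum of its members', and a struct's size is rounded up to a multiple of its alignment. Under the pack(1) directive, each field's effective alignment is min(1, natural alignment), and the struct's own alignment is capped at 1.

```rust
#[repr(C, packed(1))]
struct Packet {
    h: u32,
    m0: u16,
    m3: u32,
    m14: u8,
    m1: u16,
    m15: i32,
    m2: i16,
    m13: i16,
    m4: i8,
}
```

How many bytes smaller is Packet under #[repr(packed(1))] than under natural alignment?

6

natural layout:
  @0: h [4B, align 4] → 4
  @4: m0 [2B, align 2] → 6
  +2 pad (align 4)
  @8: m3 [4B, align 4] → 12
  @12: m14 [1B, align 1] → 13
  +1 pad (align 2)
  @14: m1 [2B, align 2] → 16
  @16: m15 [4B, align 4] → 20
  @20: m2 [2B, align 2] → 22
  @22: m13 [2B, align 2] → 24
  @24: m4 [1B, align 1] → 25
  +3 tail pad (align 4)
  size 28, align 4
packed(1) layout:
  @0: h [4B, align 1] → 4
  @4: m0 [2B, align 1] → 6
  @6: m3 [4B, align 1] → 10
  @10: m14 [1B, align 1] → 11
  @11: m1 [2B, align 1] → 13
  @13: m15 [4B, align 1] → 17
  @17: m2 [2B, align 1] → 19
  @19: m13 [2B, align 1] → 21
  @21: m4 [1B, align 1] → 22
  size 22, align 1
28 − 22 = 6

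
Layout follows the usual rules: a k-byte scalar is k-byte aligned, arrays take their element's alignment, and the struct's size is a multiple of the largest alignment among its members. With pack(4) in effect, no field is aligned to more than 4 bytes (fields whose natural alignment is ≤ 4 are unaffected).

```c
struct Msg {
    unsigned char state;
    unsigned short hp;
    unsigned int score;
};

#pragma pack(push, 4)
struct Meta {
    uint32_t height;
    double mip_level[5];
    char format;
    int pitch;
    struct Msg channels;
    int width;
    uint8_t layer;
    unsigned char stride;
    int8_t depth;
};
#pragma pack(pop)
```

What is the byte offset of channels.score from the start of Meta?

56

Msg: 0..1  state  (1B, 1-aligned); 1..2  -- padding (1B); 2..4  hp  (2B, 2-aligned); 4..8  score  (4B, 4-aligned); sizeof = 8, alignof = 4
0..4  height  (4B, 4-aligned)
4..44  mip_level  (40B, 4-aligned)
44..45  format  (1B, 1-aligned)
45..48  -- padding (3B)
48..52  pitch  (4B, 4-aligned)
52..60  channels  (8B, 4-aligned)
within Msg: score at 4
52 + 4 = 56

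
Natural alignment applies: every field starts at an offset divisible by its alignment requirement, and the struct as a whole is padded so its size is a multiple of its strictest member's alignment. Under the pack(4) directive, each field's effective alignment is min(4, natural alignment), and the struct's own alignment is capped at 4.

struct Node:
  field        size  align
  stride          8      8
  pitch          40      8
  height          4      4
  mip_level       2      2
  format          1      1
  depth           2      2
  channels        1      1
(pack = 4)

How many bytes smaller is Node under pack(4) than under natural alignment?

4

natural layout:
  @0: stride [8B, align 8] → 8
  @8: pitch [40B, align 8] → 48
  @48: height [4B, align 4] → 52
  @52: mip_level [2B, align 2] → 54
  @54: format [1B, align 1] → 55
  +1 pad (align 2)
  @56: depth [2B, align 2] → 58
  @58: channels [1B, align 1] → 59
  +5 tail pad (align 8)
  size 64, align 8
packed(4) layout:
  @0: stride [8B, align 4] → 8
  @8: pitch [40B, align 4] → 48
  @48: height [4B, align 4] → 52
  @52: mip_level [2B, align 2] → 54
  @54: format [1B, align 1] → 55
  +1 pad (align 2)
  @56: depth [2B, align 2] → 58
  @58: channels [1B, align 1] → 59
  +1 tail pad (align 4)
  size 60, align 4
64 − 60 = 4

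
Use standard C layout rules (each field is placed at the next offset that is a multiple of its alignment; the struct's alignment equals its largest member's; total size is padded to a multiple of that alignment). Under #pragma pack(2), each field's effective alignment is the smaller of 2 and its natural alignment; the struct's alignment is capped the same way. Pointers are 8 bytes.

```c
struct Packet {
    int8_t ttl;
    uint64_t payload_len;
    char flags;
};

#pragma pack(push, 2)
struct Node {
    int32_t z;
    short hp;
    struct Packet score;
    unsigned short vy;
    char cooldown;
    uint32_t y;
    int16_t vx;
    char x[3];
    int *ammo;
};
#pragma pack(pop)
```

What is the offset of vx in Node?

38

Packet: @0: ttl [1B, align 1] → 1; +7 pad (align 8); @8: payload_len [8B, align 8] → 16; @16: flags [1B, align 1] → 17; +7 tail pad (align 8); size 24, align 8
@0: z [4B, align 2] → 4
@4: hp [2B, align 2] → 6
@6: score [24B, align 2] → 30
@30: vy [2B, align 2] → 32
@32: cooldown [1B, align 1] → 33
+1 pad (align 2)
@34: y [4B, align 2] → 38
@38: vx [2B, align 2] → 40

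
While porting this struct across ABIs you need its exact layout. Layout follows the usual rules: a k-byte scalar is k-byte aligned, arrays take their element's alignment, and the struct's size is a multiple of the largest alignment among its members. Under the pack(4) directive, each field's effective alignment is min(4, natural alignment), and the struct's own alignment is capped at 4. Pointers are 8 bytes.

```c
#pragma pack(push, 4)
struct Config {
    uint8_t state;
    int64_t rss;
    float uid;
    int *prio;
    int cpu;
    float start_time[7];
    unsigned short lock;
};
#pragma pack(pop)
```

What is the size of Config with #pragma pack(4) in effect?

60

state at 0 (size 1, align 1) → ends 1
pad 3 to align 4 for rss
rss at 4 (size 8, align 4) → ends 12
uid at 12 (size 4, align 4) → ends 16
prio at 16 (size 8, align 4) → ends 24
cpu at 24 (size 4, align 4) → ends 28
start_time at 28 (size 28, align 4) → ends 56
lock at 56 (size 2, align 2) → ends 58
tail pad 2 to reach multiple of 4
total 60 bytes, alignment 4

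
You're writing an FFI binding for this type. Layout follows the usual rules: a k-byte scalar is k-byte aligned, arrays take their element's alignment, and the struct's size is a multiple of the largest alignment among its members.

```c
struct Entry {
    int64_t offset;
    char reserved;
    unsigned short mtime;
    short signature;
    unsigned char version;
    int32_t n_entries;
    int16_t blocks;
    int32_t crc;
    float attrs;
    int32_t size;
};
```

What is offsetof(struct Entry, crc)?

24

@0: offset [8B, align 8] → 8
@8: reserved [1B, align 1] → 9
+1 pad (align 2)
@10: mtime [2B, align 2] → 12
@12: signature [2B, align 2] → 14
@14: version [1B, align 1] → 15
+1 pad (align 4)
@16: n_entries [4B, align 4] → 20
@20: blocks [2B, align 2] → 22
+2 pad (align 4)
@24: crc [4B, align 4] → 28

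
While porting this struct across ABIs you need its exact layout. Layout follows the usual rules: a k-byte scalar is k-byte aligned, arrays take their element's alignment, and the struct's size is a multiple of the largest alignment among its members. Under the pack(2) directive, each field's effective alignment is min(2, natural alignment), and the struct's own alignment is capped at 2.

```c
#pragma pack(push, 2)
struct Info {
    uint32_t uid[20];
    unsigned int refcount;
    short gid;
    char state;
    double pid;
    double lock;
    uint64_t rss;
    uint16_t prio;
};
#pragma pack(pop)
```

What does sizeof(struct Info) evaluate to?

114

@0: uid [80B, align 2] → 80
@80: refcount [4B, align 2] → 84
@84: gid [2B, align 2] → 86
@86: state [1B, align 1] → 87
+1 pad (align 2)
@88: pid [8B, align 2] → 96
@96: lock [8B, align 2] → 104
@104: rss [8B, align 2] → 112
@112: prio [2B, align 2] → 114
size 114, align 2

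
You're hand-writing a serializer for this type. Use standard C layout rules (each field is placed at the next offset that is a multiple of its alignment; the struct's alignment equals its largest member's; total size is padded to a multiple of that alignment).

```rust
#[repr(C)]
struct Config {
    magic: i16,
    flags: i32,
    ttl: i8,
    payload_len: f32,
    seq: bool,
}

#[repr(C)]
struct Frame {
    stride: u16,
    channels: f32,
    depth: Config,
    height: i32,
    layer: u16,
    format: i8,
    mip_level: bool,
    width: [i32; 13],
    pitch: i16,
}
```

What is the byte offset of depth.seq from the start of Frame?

24

Config: 0..2  magic  (2B, 2-aligned); 2..4  -- padding (2B); 4..8  flags  (4B, 4-aligned); 8..9  ttl  (1B, 1-aligned); 9..12  -- padding (3B); 12..16  payload_len  (4B, 4-aligned); 16..17  seq  (1B, 1-aligned); 17..20  -- tail padding (3B); sizeof = 20, alignof = 4
0..2  stride  (2B, 2-aligned)
2..4  -- padding (2B)
4..8  channels  (4B, 4-aligned)
8..28  depth  (20B, 4-aligned)
within Config: seq at 16
8 + 16 = 24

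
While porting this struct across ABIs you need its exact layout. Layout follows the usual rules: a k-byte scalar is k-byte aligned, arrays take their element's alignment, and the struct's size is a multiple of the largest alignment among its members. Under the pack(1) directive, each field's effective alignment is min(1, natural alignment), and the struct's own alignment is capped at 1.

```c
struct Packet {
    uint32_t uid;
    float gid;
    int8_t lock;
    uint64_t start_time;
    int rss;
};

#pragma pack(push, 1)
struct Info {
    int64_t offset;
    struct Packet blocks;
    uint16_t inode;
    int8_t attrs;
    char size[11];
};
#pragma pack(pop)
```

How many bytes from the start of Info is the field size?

Packet: @0: uid [4B, align 4] → 4; @4: gid [4B, align 4] → 8; @8: lock [1B, align 1] → 9; +7 pad (align 8); @16: start_time [8B, align 8] → 24; @24: rss [4B, align 4] → 28; +4 tail pad (align 8); size 32, align 8
@0: offset [8B, align 1] → 8
@8: blocks [32B, align 1] → 40
@40: inode [2B, align 1] → 42
@42: attrs [1B, align 1] → 43
@43: size [11B, align 1] → 54

43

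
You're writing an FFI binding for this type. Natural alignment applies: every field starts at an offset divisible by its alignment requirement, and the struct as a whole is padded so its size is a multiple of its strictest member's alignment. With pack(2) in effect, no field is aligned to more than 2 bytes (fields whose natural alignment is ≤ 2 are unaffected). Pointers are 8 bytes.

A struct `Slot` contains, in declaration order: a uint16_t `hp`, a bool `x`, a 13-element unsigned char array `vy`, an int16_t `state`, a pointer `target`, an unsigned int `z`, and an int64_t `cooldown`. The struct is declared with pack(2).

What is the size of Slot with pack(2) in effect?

38

0..2  hp  (2B, 2-aligned)
2..3  x  (1B, 1-aligned)
3..16  vy  (13B, 1-aligned)
16..18  state  (2B, 2-aligned)
18..26  target  (8B, 2-aligned)
26..30  z  (4B, 2-aligned)
30..38  cooldown  (8B, 2-aligned)
sizeof = 38, alignof = 2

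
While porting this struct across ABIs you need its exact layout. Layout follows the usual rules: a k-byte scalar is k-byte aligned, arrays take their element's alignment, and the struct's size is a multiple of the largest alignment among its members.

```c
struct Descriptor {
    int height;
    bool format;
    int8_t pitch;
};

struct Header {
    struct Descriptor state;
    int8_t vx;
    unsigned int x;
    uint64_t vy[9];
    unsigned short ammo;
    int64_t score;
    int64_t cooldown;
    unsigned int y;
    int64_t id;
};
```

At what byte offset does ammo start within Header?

Descriptor: @0: height [4B, align 4] → 4; @4: format [1B, align 1] → 5; @5: pitch [1B, align 1] → 6; +2 tail pad (align 4); size 8, align 4
@0: state [8B, align 4] → 8
@8: vx [1B, align 1] → 9
+3 pad (align 4)
@12: x [4B, align 4] → 16
@16: vy [72B, align 8] → 88
@88: ammo [2B, align 2] → 90

88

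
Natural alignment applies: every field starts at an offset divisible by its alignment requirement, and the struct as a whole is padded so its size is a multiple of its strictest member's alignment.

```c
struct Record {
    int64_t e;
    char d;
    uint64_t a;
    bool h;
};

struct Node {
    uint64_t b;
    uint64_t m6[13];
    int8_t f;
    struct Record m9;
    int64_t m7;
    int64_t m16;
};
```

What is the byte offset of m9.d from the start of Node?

Record: 0..8  e  (8B, 8-aligned); 8..9  d  (1B, 1-aligned); 9..16  -- padding (7B); 16..24  a  (8B, 8-aligned); 24..25  h  (1B, 1-aligned); 25..32  -- tail padding (7B); sizeof = 32, alignof = 8
0..8  b  (8B, 8-aligned)
8..112  m6  (104B, 8-aligned)
112..113  f  (1B, 1-aligned)
113..120  -- padding (7B)
120..152  m9  (32B, 8-aligned)
within Record: d at 8
120 + 8 = 128

128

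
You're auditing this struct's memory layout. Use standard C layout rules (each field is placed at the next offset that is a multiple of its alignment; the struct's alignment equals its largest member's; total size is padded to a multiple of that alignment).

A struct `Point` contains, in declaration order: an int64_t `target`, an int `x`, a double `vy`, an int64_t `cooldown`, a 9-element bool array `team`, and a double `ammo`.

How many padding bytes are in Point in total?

target at 0 (size 8, align 8) → ends 8
x at 8 (size 4, align 4) → ends 12
pad 4 to align 8 for vy
vy at 16 (size 8, align 8) → ends 24
cooldown at 24 (size 8, align 8) → ends 32
team at 32 (size 9, align 1) → ends 41
pad 7 to align 8 for ammo
ammo at 48 (size 8, align 8) → ends 56
total 56 bytes, alignment 8
data bytes 45, size 56 → padding 11

11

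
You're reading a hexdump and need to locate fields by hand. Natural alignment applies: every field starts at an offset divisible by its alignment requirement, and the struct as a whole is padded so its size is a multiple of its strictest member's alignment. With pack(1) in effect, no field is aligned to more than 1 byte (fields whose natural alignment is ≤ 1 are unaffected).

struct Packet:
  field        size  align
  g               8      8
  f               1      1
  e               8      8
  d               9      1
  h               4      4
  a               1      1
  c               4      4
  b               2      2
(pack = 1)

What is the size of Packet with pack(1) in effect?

g at 0 (size 8, align 1) → ends 8
f at 8 (size 1, align 1) → ends 9
e at 9 (size 8, align 1) → ends 17
d at 17 (size 9, align 1) → ends 26
h at 26 (size 4, align 1) → ends 30
a at 30 (size 1, align 1) → ends 31
c at 31 (size 4, align 1) → ends 35
b at 35 (size 2, align 1) → ends 37
total 37 bytes, alignment 1

37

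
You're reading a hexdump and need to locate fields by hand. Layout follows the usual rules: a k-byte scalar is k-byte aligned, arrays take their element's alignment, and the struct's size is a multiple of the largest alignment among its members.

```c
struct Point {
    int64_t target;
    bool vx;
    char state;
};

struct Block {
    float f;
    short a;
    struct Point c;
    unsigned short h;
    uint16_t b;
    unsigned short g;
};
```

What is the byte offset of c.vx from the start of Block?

16

Point: @0: target [8B, align 8] → 8; @8: vx [1B, align 1] → 9; @9: state [1B, align 1] → 10; +6 tail pad (align 8); size 16, align 8
@0: f [4B, align 4] → 4
@4: a [2B, align 2] → 6
+2 pad (align 8)
@8: c [16B, align 8] → 24
within Point: vx at 8
8 + 8 = 16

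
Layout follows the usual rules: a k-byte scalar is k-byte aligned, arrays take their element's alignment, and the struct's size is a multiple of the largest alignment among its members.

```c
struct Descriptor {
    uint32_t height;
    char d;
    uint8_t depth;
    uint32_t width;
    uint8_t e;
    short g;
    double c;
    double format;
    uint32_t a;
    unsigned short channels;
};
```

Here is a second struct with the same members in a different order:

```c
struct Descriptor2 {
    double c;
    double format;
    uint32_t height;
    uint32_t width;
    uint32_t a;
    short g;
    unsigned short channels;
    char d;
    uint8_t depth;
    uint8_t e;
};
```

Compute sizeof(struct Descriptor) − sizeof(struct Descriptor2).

0

0..4  height  (4B, 4-aligned)
4..5  d  (1B, 1-aligned)
5..6  depth  (1B, 1-aligned)
6..8  -- padding (2B)
8..12  width  (4B, 4-aligned)
12..13  e  (1B, 1-aligned)
13..14  -- padding (1B)
14..16  g  (2B, 2-aligned)
16..24  c  (8B, 8-aligned)
24..32  format  (8B, 8-aligned)
32..36  a  (4B, 4-aligned)
36..38  channels  (2B, 2-aligned)
38..40  -- tail padding (2B)
sizeof = 40, alignof = 8
— Descriptor2 —
0..8  c  (8B, 8-aligned)
8..16  format  (8B, 8-aligned)
16..20  height  (4B, 4-aligned)
20..24  width  (4B, 4-aligned)
24..28  a  (4B, 4-aligned)
28..30  g  (2B, 2-aligned)
30..32  channels  (2B, 2-aligned)
32..33  d  (1B, 1-aligned)
33..34  depth  (1B, 1-aligned)
34..35  e  (1B, 1-aligned)
35..40  -- tail padding (5B)
sizeof = 40, alignof = 8
40 − 40 = 0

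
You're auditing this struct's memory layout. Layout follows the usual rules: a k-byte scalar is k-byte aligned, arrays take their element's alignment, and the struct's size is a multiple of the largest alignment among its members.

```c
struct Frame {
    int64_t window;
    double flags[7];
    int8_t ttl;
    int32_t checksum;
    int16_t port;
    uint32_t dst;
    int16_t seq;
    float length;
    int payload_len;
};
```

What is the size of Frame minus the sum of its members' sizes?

window at 0 (size 8, align 8) → ends 8
flags at 8 (size 56, align 8) → ends 64
ttl at 64 (size 1, align 1) → ends 65
pad 3 to align 4 for checksum
checksum at 68 (size 4, align 4) → ends 72
port at 72 (size 2, align 2) → ends 74
pad 2 to align 4 for dst
dst at 76 (size 4, align 4) → ends 80
seq at 80 (size 2, align 2) → ends 82
pad 2 to align 4 for length
length at 84 (size 4, align 4) → ends 88
payload_len at 88 (size 4, align 4) → ends 92
tail pad 4 to reach multiple of 8
total 96 bytes, alignment 8
data bytes 85, size 96 → padding 11

11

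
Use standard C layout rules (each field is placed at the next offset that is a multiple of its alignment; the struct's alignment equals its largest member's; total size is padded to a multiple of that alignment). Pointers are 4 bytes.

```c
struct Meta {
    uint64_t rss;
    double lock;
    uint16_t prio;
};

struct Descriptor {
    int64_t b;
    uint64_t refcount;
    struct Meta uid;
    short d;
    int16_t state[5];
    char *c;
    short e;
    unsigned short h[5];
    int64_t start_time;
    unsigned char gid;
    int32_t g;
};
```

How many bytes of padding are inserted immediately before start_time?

4

Meta: rss at 0 (size 8, align 8) → ends 8; lock at 8 (size 8, align 8) → ends 16; prio at 16 (size 2, align 2) → ends 18; tail pad 6 to reach multiple of 8; total 24 bytes, alignment 8
b at 0 (size 8, align 8) → ends 8
refcount at 8 (size 8, align 8) → ends 16
uid at 16 (size 24, align 8) → ends 40
d at 40 (size 2, align 2) → ends 42
state at 42 (size 10, align 2) → ends 52
c at 52 (size 4, align 4) → ends 56
e at 56 (size 2, align 2) → ends 58
h at 58 (size 10, align 2) → ends 68
pad 4 to align 8 for start_time
start_time at 72 (size 8, align 8) → ends 80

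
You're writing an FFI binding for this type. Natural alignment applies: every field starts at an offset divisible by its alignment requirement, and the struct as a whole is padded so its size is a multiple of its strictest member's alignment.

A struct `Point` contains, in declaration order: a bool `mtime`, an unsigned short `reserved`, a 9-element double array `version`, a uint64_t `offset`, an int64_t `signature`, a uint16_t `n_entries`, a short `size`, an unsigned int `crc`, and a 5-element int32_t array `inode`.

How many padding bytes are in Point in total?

@0: mtime [1B, align 1] → 1
+1 pad (align 2)
@2: reserved [2B, align 2] → 4
+4 pad (align 8)
@8: version [72B, align 8] → 80
@80: offset [8B, align 8] → 88
@88: signature [8B, align 8] → 96
@96: n_entries [2B, align 2] → 98
@98: size [2B, align 2] → 100
@100: crc [4B, align 4] → 104
@104: inode [20B, align 4] → 124
+4 tail pad (align 8)
size 128, align 8
data bytes 119, size 128 → padding 9

9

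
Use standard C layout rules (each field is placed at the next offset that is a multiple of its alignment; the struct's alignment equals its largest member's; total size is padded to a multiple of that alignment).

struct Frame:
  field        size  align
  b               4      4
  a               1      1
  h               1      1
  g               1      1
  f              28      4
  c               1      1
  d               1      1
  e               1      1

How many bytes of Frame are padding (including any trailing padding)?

0..4  b  (4B, 4-aligned)
4..5  a  (1B, 1-aligned)
5..6  h  (1B, 1-aligned)
6..7  g  (1B, 1-aligned)
7..8  -- padding (1B)
8..36  f  (28B, 4-aligned)
36..37  c  (1B, 1-aligned)
37..38  d  (1B, 1-aligned)
38..39  e  (1B, 1-aligned)
39..40  -- tail padding (1B)
sizeof = 40, alignof = 4
data bytes 38, size 40 → padding 2

2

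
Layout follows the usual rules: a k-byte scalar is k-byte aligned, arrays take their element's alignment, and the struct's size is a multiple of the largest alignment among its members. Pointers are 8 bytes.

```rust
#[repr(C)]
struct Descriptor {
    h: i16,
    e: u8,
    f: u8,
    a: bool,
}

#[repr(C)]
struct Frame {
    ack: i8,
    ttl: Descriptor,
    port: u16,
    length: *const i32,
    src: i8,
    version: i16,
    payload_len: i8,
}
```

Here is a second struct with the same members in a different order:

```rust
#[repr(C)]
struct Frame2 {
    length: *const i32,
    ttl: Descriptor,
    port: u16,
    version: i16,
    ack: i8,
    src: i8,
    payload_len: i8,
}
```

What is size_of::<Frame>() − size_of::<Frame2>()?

8

Descriptor: 0..2  h  (2B, 2-aligned); 2..3  e  (1B, 1-aligned); 3..4  f  (1B, 1-aligned); 4..5  a  (1B, 1-aligned); 5..6  -- tail padding (1B); sizeof = 6, alignof = 2
0..1  ack  (1B, 1-aligned)
1..2  -- padding (1B)
2..8  ttl  (6B, 2-aligned)
8..10  port  (2B, 2-aligned)
10..16  -- padding (6B)
16..24  length  (8B, 8-aligned)
24..25  src  (1B, 1-aligned)
25..26  -- padding (1B)
26..28  version  (2B, 2-aligned)
28..29  payload_len  (1B, 1-aligned)
29..32  -- tail padding (3B)
sizeof = 32, alignof = 8
— Frame2 —
0..8  length  (8B, 8-aligned)
8..14  ttl  (6B, 2-aligned)
14..16  port  (2B, 2-aligned)
16..18  version  (2B, 2-aligned)
18..19  ack  (1B, 1-aligned)
19..20  src  (1B, 1-aligned)
20..21  payload_len  (1B, 1-aligned)
21..24  -- tail padding (3B)
sizeof = 24, alignof = 8
32 − 24 = 8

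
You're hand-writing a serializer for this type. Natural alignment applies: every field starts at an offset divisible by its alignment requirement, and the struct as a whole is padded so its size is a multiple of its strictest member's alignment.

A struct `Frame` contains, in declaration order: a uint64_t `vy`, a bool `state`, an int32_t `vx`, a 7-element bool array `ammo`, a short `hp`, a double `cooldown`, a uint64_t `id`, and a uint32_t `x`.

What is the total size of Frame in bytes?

0..8  vy  (8B, 8-aligned)
8..9  state  (1B, 1-aligned)
9..12  -- padding (3B)
12..16  vx  (4B, 4-aligned)
16..23  ammo  (7B, 1-aligned)
23..24  -- padding (1B)
24..26  hp  (2B, 2-aligned)
26..32  -- padding (6B)
32..40  cooldown  (8B, 8-aligned)
40..48  id  (8B, 8-aligned)
48..52  x  (4B, 4-aligned)
52..56  -- tail padding (4B)
sizeof = 56, alignof = 8

56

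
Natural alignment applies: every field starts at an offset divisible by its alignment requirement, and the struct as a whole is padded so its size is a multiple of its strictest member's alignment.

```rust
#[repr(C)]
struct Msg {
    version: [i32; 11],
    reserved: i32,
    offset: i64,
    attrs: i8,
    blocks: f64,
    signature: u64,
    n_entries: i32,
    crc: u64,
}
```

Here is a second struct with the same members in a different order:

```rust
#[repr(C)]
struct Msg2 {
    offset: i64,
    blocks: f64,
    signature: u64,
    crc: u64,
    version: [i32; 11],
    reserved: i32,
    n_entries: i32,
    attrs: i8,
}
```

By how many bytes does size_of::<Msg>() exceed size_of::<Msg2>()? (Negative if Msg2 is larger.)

8

0..44  version  (44B, 4-aligned)
44..48  reserved  (4B, 4-aligned)
48..56  offset  (8B, 8-aligned)
56..57  attrs  (1B, 1-aligned)
57..64  -- padding (7B)
64..72  blocks  (8B, 8-aligned)
72..80  signature  (8B, 8-aligned)
80..84  n_entries  (4B, 4-aligned)
84..88  -- padding (4B)
88..96  crc  (8B, 8-aligned)
sizeof = 96, alignof = 8
— Msg2 —
0..8  offset  (8B, 8-aligned)
8..16  blocks  (8B, 8-aligned)
16..24  signature  (8B, 8-aligned)
24..32  crc  (8B, 8-aligned)
32..76  version  (44B, 4-aligned)
76..80  reserved  (4B, 4-aligned)
80..84  n_entries  (4B, 4-aligned)
84..85  attrs  (1B, 1-aligned)
85..88  -- tail padding (3B)
sizeof = 88, alignof = 8
96 − 88 = 8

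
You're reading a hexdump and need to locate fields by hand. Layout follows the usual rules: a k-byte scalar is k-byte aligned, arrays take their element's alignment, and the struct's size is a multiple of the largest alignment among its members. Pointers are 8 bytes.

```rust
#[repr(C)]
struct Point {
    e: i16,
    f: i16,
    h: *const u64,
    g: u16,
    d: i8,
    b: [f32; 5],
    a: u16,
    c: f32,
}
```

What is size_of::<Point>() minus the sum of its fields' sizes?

7

e at 0 (size 2, align 2) → ends 2
f at 2 (size 2, align 2) → ends 4
pad 4 to align 8 for h
h at 8 (size 8, align 8) → ends 16
g at 16 (size 2, align 2) → ends 18
d at 18 (size 1, align 1) → ends 19
pad 1 to align 4 for b
b at 20 (size 20, align 4) → ends 40
a at 40 (size 2, align 2) → ends 42
pad 2 to align 4 for c
c at 44 (size 4, align 4) → ends 48
total 48 bytes, alignment 8
data bytes 41, size 48 → padding 7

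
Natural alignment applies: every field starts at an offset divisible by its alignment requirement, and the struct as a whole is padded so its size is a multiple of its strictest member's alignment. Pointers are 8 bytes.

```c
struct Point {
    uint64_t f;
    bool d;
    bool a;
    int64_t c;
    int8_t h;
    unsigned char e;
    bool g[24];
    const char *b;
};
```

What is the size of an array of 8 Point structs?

f at 0 (size 8, align 8) → ends 8
d at 8 (size 1, align 1) → ends 9
a at 9 (size 1, align 1) → ends 10
pad 6 to align 8 for c
c at 16 (size 8, align 8) → ends 24
h at 24 (size 1, align 1) → ends 25
e at 25 (size 1, align 1) → ends 26
g at 26 (size 24, align 1) → ends 50
pad 6 to align 8 for b
b at 56 (size 8, align 8) → ends 64
total 64 bytes, alignment 8
array of 8: 8 × 64 = 512

512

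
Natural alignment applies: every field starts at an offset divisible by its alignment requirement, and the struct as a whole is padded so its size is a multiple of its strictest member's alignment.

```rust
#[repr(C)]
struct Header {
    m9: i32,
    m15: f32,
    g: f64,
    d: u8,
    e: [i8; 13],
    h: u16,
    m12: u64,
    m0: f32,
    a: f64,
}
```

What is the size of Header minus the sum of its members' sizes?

4

0..4  m9  (4B, 4-aligned)
4..8  m15  (4B, 4-aligned)
8..16  g  (8B, 8-aligned)
16..17  d  (1B, 1-aligned)
17..30  e  (13B, 1-aligned)
30..32  h  (2B, 2-aligned)
32..40  m12  (8B, 8-aligned)
40..44  m0  (4B, 4-aligned)
44..48  -- padding (4B)
48..56  a  (8B, 8-aligned)
sizeof = 56, alignof = 8
data bytes 52, size 56 → padding 4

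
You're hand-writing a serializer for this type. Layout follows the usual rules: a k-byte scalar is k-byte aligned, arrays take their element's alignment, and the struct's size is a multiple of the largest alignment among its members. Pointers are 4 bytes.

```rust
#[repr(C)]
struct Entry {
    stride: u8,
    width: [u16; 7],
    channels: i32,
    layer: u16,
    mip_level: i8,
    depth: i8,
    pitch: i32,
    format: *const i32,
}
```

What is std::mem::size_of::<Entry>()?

stride at 0 (size 1, align 1) → ends 1
pad 1 to align 2 for width
width at 2 (size 14, align 2) → ends 16
channels at 16 (size 4, align 4) → ends 20
layer at 20 (size 2, align 2) → ends 22
mip_level at 22 (size 1, align 1) → ends 23
depth at 23 (size 1, align 1) → ends 24
pitch at 24 (size 4, align 4) → ends 28
format at 28 (size 4, align 4) → ends 32
total 32 bytes, alignment 4

32 bytes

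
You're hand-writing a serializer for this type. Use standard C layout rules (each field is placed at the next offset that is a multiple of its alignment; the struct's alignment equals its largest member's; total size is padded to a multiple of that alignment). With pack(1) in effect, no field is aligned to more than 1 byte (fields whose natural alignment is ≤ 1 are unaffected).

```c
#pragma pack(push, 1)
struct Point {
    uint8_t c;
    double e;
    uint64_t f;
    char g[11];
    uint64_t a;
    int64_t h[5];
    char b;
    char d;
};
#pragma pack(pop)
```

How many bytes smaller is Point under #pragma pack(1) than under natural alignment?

18

natural layout:
  @0: c [1B, align 1] → 1
  +7 pad (align 8)
  @8: e [8B, align 8] → 16
  @16: f [8B, align 8] → 24
  @24: g [11B, align 1] → 35
  +5 pad (align 8)
  @40: a [8B, align 8] → 48
  @48: h [40B, align 8] → 88
  @88: b [1B, align 1] → 89
  @89: d [1B, align 1] → 90
  +6 tail pad (align 8)
  size 96, align 8
packed(1) layout:
  @0: c [1B, align 1] → 1
  @1: e [8B, align 1] → 9
  @9: f [8B, align 1] → 17
  @17: g [11B, align 1] → 28
  @28: a [8B, align 1] → 36
  @36: h [40B, align 1] → 76
  @76: b [1B, align 1] → 77
  @77: d [1B, align 1] → 78
  size 78, align 1
96 − 78 = 18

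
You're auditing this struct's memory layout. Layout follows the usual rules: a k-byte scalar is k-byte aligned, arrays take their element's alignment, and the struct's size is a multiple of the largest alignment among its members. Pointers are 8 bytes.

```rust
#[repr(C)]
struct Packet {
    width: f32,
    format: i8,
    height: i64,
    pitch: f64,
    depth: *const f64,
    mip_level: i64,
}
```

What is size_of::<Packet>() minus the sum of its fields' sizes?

3

0..4  width  (4B, 4-aligned)
4..5  format  (1B, 1-aligned)
5..8  -- padding (3B)
8..16  height  (8B, 8-aligned)
16..24  pitch  (8B, 8-aligned)
24..32  depth  (8B, 8-aligned)
32..40  mip_level  (8B, 8-aligned)
sizeof = 40, alignof = 8
data bytes 37, size 40 → padding 3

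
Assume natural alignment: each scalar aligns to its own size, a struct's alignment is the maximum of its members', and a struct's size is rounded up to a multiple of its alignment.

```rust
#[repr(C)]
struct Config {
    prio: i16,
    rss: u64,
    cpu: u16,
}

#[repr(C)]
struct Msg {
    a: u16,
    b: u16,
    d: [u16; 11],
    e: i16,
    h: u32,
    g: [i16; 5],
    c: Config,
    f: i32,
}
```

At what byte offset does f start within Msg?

Config: @0: prio [2B, align 2] → 2; +6 pad (align 8); @8: rss [8B, align 8] → 16; @16: cpu [2B, align 2] → 18; +6 tail pad (align 8); size 24, align 8
@0: a [2B, align 2] → 2
@2: b [2B, align 2] → 4
@4: d [22B, align 2] → 26
@26: e [2B, align 2] → 28
@28: h [4B, align 4] → 32
@32: g [10B, align 2] → 42
+6 pad (align 8)
@48: c [24B, align 8] → 72
@72: f [4B, align 4] → 76

72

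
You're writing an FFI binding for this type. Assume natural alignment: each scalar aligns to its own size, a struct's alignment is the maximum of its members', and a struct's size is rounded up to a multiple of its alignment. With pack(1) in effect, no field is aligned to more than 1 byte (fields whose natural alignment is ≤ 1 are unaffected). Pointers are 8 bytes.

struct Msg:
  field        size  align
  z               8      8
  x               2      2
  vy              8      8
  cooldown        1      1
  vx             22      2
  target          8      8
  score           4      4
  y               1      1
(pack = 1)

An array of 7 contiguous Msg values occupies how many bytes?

0..8  z  (8B, 1-aligned)
8..10  x  (2B, 1-aligned)
10..18  vy  (8B, 1-aligned)
18..19  cooldown  (1B, 1-aligned)
19..41  vx  (22B, 1-aligned)
41..49  target  (8B, 1-aligned)
49..53  score  (4B, 1-aligned)
53..54  y  (1B, 1-aligned)
sizeof = 54, alignof = 1
array of 7: 7 × 54 = 378

378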